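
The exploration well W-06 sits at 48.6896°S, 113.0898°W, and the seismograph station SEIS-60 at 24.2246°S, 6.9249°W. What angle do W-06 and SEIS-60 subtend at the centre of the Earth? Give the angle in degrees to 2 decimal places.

81.92°

Δφ = 24.4650°,  Δλ = 106.1649°
a = sin²(Δφ/2) + cos φ₁ cos φ₂ sin²(Δλ/2) = 0.429698
c = 2·arcsin(√a) = 1.429724 rad = 81.9172°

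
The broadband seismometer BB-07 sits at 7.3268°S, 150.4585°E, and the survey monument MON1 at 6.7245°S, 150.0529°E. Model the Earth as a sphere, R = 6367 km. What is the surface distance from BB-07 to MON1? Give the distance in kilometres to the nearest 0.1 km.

Δφ = 0.6023°,  Δλ = -0.4056°
a = sin²(Δφ/2) + cos φ₁ cos φ₂ sin²(Δλ/2) = 0.000040
c = 2·arcsin(√a) = 0.012644 rad = 0.7244°
d = R·c = 6367 × 0.012644 = 80.5 km

80.5 km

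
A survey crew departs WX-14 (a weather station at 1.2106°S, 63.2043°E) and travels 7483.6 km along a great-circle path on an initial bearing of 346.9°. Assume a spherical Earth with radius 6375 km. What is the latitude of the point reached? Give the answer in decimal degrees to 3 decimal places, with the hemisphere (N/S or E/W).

62.860°N

δ = d/R = 7483.6/6375 = 1.173898 rad
φ₂ = arcsin(sin φ₁ cos δ + cos φ₁ sin δ cos θ)
   = arcsin(-0.02113·0.38656 + 0.99978·0.92226·0.97398) = 62.86017°
λ₂ = λ₁ + atan2(sin θ sin δ cos φ₁, cos δ − sin φ₁ sin φ₂) = 35.93070°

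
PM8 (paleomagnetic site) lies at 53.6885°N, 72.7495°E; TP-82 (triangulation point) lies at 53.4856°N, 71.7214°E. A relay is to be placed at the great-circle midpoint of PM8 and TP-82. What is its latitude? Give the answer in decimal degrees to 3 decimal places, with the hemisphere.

53.588°N

Bx = cos φ₂ cos Δλ = 0.594929,  By = cos φ₂ sin Δλ = -0.010676
φₘ = atan2(sin φ₁ + sin φ₂, √((cos φ₁ + Bx)² + By²)) = 53.58815°
λₘ = λ₁ + atan2(By, cos φ₁ + Bx) = 72.23422°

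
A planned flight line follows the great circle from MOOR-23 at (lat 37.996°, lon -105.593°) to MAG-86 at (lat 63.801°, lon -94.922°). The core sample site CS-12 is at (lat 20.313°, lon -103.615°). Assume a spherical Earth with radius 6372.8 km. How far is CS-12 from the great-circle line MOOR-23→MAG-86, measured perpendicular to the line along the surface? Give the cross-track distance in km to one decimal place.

δ₁₃ = central angle MOOR-23→CS-12 = 0.310073 rad  (haversine)
θ₁₃ = bearing MOOR-23→CS-12 = 173.910°,  θ₁₂ = bearing MOOR-23→MAG-86 = 10.525°
dₓₜ = R·arcsin(sin δ₁₃ · sin(θ₁₃ − θ₁₂)) = 6372.8·arcsin(0.30513·sin(163.385°)) = 556.714 km
|dₓₜ| = 556.714 km

556.7 km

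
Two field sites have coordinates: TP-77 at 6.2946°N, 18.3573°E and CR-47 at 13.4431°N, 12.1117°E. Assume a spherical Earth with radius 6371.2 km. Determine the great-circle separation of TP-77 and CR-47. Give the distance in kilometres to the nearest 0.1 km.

1048.5 km

Δφ = 7.1485°,  Δλ = -6.2456°
a = sin²(Δφ/2) + cos φ₁ cos φ₂ sin²(Δλ/2) = 0.006755
c = 2·arcsin(√a) = 0.164569 rad = 9.4291°
d = R·c = 6371.2 × 0.164569 = 1048.5 km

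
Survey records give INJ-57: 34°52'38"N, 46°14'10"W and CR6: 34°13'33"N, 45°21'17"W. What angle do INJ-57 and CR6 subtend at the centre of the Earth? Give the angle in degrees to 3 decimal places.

INJ-57: φ = +34.87722°, λ = -46.23611°
CR6: φ = +34.22583°, λ = -45.35472°
Δφ = -0.6514°,  Δλ = 0.8814°
a = sin²(Δφ/2) + cos φ₁ cos φ₂ sin²(Δλ/2) = 0.000072
c = 2·arcsin(√a) = 0.017023 rad = 0.9753°

0.975°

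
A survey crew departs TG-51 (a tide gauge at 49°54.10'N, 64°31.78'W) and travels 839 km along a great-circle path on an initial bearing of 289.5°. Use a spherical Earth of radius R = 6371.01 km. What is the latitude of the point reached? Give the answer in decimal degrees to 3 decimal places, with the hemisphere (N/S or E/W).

51.864°N

TG-51: φ = +49.90167°, λ = -64.52967°
δ = d/R = 839/6371.01 = 0.131690 rad
φ₂ = arcsin(sin φ₁ cos δ + cos φ₁ sin δ cos θ)
   = arcsin(0.76494·0.99134 + 0.64410·0.13131·0.33381) = 51.86418°
λ₂ = λ₁ + atan2(sin θ sin δ cos φ₁, cos δ − sin φ₁ sin φ₂) = -76.09245°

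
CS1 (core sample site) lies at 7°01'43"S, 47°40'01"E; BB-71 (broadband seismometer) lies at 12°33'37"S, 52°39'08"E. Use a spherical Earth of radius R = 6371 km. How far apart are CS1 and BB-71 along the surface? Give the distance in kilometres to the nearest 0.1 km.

822.5 km

CS1: φ = -7.02861°, λ = +47.66694°
BB-71: φ = -12.56028°, λ = +52.65222°
Δφ = -5.5317°,  Δλ = 4.9853°
a = sin²(Δφ/2) + cos φ₁ cos φ₂ sin²(Δλ/2) = 0.004161
c = 2·arcsin(√a) = 0.129098 rad = 7.3968°
d = R·c = 6371 × 0.129098 = 822.5 km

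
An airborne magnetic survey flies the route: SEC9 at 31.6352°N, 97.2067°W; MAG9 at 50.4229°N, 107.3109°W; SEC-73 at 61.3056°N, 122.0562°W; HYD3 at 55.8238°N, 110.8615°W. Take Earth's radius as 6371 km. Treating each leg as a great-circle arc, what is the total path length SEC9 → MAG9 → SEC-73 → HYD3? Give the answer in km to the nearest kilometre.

SEC9→MAG9: c = 0.353100 rad, d = 2249.60 km
MAG9→SEC-73: c = 0.237448 rad, d = 1512.78 km
SEC-73→HYD3: c = 0.139434 rad, d = 888.33 km
Total = 2249.60 + 1512.78 + 888.33 = 4650.72 km

4651 km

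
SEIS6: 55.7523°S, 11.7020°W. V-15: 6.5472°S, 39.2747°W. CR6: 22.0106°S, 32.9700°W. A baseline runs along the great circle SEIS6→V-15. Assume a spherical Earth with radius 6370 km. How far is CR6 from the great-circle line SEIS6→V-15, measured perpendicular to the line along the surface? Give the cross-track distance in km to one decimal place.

δ₁₃ = central angle SEIS6→CR6 = 0.650113 rad  (haversine)
θ₁₃ = bearing SEIS6→CR6 = 326.248°,  θ₁₂ = bearing SEIS6→V-15 = 325.287°
dₓₜ = R·arcsin(sin δ₁₃ · sin(θ₁₃ − θ₁₂)) = 6370·arcsin(0.60528·sin(0.961°)) = 64.681 km
|dₓₜ| = 64.681 km

64.7 km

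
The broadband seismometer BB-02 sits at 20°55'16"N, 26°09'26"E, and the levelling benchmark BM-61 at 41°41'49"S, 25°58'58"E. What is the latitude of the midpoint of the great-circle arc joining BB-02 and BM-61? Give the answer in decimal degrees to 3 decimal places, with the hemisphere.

BB-02: φ = +20.92111°, λ = +26.15722°
BM-61: φ = -41.69694°, λ = +25.98278°
Bx = cos φ₂ cos Δλ = 0.746670,  By = cos φ₂ sin Δλ = -0.002273
φₘ = atan2(sin φ₁ + sin φ₂, √((cos φ₁ + Bx)² + By²)) = -10.38793°
λₘ = λ₁ + atan2(By, cos φ₁ + Bx) = 26.07973°

10.388°S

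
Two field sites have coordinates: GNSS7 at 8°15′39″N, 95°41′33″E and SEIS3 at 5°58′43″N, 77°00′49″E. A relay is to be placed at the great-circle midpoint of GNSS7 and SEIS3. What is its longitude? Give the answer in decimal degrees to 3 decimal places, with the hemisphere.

86.330°E

GNSS7: φ = +8.26083°, λ = +95.69250°
SEIS3: φ = +5.97861°, λ = +77.01361°
Bx = cos φ₂ cos Δλ = 0.942176,  By = cos φ₂ sin Δλ = -0.318522
φₘ = atan2(sin φ₁ + sin φ₂, √((cos φ₁ + Bx)² + By²)) = 7.21437°
λₘ = λ₁ + atan2(By, cos φ₁ + Bx) = 86.32961°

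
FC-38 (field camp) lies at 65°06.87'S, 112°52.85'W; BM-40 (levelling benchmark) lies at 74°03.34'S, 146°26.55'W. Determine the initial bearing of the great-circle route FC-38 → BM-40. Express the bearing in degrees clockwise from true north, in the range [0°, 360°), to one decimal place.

FC-38: φ = -65.11450°, λ = -112.88083°
BM-40: φ = -74.05567°, λ = -146.44250°
Δλ = -33.5617°
y = sin Δλ · cos φ₂ = -0.151865
x = cos φ₁ sin φ₂ − sin φ₁ cos φ₂ cos Δλ = -0.196964
θ = atan2(y, x) = -142.3666° → 217.6334° (mod 360°)

217.6°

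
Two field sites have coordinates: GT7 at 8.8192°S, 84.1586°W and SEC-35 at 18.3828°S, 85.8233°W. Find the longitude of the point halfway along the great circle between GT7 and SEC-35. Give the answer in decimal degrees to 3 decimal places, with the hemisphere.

84.974°W

Bx = cos φ₂ cos Δλ = 0.948570,  By = cos φ₂ sin Δλ = -0.027568
φₘ = atan2(sin φ₁ + sin φ₂, √((cos φ₁ + Bx)² + By²)) = -13.60238°
λₘ = λ₁ + atan2(By, cos φ₁ + Bx) = -84.97410°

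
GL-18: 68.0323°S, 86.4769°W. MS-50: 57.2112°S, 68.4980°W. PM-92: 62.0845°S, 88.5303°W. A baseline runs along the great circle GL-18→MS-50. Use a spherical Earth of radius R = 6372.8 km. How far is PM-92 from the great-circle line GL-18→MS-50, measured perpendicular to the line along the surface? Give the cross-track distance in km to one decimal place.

δ₁₃ = central angle GL-18→PM-92 = 0.104888 rad  (haversine)
θ₁₃ = bearing GL-18→PM-92 = 350.780°,  θ₁₂ = bearing GL-18→MS-50 = 45.683°
dₓₜ = R·arcsin(sin δ₁₃ · sin(θ₁₃ − θ₁₂)) = 6372.8·arcsin(0.10470·sin(305.097°)) = -546.564 km
|dₓₜ| = 546.564 km

546.6 km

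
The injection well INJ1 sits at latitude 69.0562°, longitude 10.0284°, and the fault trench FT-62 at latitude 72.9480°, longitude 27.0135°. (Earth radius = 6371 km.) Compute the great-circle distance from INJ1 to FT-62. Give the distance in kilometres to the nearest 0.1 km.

747.7 km

Δφ = 3.8918°,  Δλ = 16.9851°
a = sin²(Δφ/2) + cos φ₁ cos φ₂ sin²(Δλ/2) = 0.003439
c = 2·arcsin(√a) = 0.117354 rad = 6.7239°
d = R·c = 6371 × 0.117354 = 747.7 km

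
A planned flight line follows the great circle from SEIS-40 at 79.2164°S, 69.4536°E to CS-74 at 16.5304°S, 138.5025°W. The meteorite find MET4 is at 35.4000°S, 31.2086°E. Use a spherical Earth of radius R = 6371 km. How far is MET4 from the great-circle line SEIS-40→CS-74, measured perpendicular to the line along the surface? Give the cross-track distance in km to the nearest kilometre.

δ₁₃ = central angle SEIS-40→MET4 = 0.810924 rad  (haversine)
θ₁₃ = bearing SEIS-40→MET4 = 315.889°,  θ₁₂ = bearing SEIS-40→CS-74 = 153.080°
dₓₜ = R·arcsin(sin δ₁₃ · sin(θ₁₃ − θ₁₂)) = 6371·arcsin(0.72492·sin(162.809°)) = 1375.690 km
|dₓₜ| = 1375.690 km

1376 km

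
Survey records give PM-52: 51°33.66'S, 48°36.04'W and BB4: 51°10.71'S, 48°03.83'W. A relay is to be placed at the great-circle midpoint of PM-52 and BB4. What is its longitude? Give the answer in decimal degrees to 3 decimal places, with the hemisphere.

48.331°W

PM-52: φ = -51.56100°, λ = -48.60067°
BB4: φ = -51.17850°, λ = -48.06383°
Bx = cos φ₂ cos Δλ = 0.626869,  By = cos φ₂ sin Δλ = 0.005874
φₘ = atan2(sin φ₁ + sin φ₂, √((cos φ₁ + Bx)² + By²)) = -51.37006°
λₘ = λ₁ + atan2(By, cos φ₁ + Bx) = -48.33113°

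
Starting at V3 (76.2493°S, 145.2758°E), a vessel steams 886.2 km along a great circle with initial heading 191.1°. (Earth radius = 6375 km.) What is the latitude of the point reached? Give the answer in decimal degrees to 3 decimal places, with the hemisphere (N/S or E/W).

83.874°S

δ = d/R = 886.2/6375 = 0.139012 rad
φ₂ = arcsin(sin φ₁ cos δ + cos φ₁ sin δ cos θ)
   = arcsin(-0.97134·0.99035 + 0.23770·0.13856·-0.98129) = -83.87387°
λ₂ = λ₁ + atan2(sin θ sin δ cos φ₁, cos δ − sin φ₁ sin φ₂) = 130.79978°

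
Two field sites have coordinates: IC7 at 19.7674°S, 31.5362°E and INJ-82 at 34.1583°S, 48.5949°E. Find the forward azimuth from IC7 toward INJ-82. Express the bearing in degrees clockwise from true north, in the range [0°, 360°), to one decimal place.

Δλ = 17.0587°
y = sin Δλ · cos φ₂ = 0.242745
x = cos φ₁ sin φ₂ − sin φ₁ cos φ₂ cos Δλ = -0.260849
θ = atan2(y, x) = 137.0588° → 137.0588° (mod 360°)

137.1°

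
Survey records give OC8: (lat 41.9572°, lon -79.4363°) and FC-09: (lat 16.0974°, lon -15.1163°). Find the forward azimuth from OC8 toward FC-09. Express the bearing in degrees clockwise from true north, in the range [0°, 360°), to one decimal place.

Δλ = 64.3200°
y = sin Δλ · cos φ₂ = 0.865893
x = cos φ₁ sin φ₂ − sin φ₁ cos φ₂ cos Δλ = -0.072173
θ = atan2(y, x) = 94.7646° → 94.7646° (mod 360°)

94.8°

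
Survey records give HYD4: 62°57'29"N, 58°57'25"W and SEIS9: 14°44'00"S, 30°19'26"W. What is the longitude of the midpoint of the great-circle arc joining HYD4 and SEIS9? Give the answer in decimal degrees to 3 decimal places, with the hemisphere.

HYD4: φ = +62.95806°, λ = -58.95694°
SEIS9: φ = -14.73333°, λ = -30.32389°
Bx = cos φ₂ cos Δλ = 0.848848,  By = cos φ₂ sin Δλ = 0.463442
φₘ = atan2(sin φ₁ + sin φ₂, √((cos φ₁ + Bx)² + By²)) = 24.70167°
λₘ = λ₁ + atan2(By, cos φ₁ + Bx) = -39.38464°

39.385°W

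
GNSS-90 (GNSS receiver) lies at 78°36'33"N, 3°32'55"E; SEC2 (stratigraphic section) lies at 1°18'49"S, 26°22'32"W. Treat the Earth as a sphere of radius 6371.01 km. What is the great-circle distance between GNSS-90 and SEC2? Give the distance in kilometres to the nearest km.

GNSS-90: φ = +78.60917°, λ = +3.54861°
SEC2: φ = -1.31361°, λ = -26.37556°
Δφ = -79.9228°,  Δλ = -29.9242°
a = sin²(Δφ/2) + cos φ₁ cos φ₂ sin²(Δλ/2) = 0.425674
c = 2·arcsin(√a) = 1.421591 rad = 81.4511°
d = R·c = 6371.01 × 1.421591 = 9057.0 km

9057 km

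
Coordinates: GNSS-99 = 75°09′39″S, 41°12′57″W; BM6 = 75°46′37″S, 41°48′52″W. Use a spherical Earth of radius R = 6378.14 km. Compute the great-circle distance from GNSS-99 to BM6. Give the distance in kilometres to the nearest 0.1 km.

GNSS-99: φ = -75.16083°, λ = -41.21583°
BM6: φ = -75.77694°, λ = -41.81444°
Δφ = -0.6161°,  Δλ = -0.5986°
a = sin²(Δφ/2) + cos φ₁ cos φ₂ sin²(Δλ/2) = 0.000031
c = 2·arcsin(√a) = 0.011068 rad = 0.6341°
d = R·c = 6378.14 × 0.011068 = 70.6 km

70.6 km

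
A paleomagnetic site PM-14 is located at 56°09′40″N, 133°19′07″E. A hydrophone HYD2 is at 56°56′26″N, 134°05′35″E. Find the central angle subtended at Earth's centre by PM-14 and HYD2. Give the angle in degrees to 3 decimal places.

0.889°

PM-14: φ = +56.16111°, λ = +133.31861°
HYD2: φ = +56.94056°, λ = +134.09306°
Δφ = 0.7794°,  Δλ = 0.7744°
a = sin²(Δφ/2) + cos φ₁ cos φ₂ sin²(Δλ/2) = 0.000060
c = 2·arcsin(√a) = 0.015510 rad = 0.8887°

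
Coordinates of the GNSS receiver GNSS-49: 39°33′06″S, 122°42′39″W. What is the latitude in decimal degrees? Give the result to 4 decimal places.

39.5517°S

39° + 33′/60 + 6″/3600 = 39 + 0.55000 + 0.00167 = 39.5517°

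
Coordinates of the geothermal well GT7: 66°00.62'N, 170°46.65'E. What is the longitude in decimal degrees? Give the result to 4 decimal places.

170.7775°E

170° + 46.65′/60 = 170 + 0.77750 = 170.7775°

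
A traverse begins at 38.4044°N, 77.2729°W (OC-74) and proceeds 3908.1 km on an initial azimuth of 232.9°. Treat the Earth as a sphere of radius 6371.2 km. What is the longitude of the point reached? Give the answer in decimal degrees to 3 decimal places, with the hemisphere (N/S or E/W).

105.467°W

δ = d/R = 3908.1/6371.2 = 0.613401 rad
φ₂ = arcsin(sin φ₁ cos δ + cos φ₁ sin δ cos θ)
   = arcsin(0.62121·0.81769 + 0.78365·0.57565·-0.60321) = 13.64157°
λ₂ = λ₁ + atan2(sin θ sin δ cos φ₁, cos δ − sin φ₁ sin φ₂) = -105.46690°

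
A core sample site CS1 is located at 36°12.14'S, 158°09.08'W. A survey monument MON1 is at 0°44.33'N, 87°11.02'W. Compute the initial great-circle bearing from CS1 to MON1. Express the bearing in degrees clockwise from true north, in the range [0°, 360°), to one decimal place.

CS1: φ = -36.20233°, λ = -158.15133°
MON1: φ = +0.73883°, λ = -87.18367°
Δλ = 70.9677°
y = sin Δλ · cos φ₂ = 0.945256
x = cos φ₁ sin φ₂ − sin φ₁ cos φ₂ cos Δλ = 0.202997
θ = atan2(y, x) = 77.8796° → 77.8796° (mod 360°)

77.9°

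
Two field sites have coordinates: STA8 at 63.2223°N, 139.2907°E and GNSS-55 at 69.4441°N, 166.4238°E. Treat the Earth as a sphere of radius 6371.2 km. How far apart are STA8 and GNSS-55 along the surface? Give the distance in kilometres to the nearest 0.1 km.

Δφ = 6.2218°,  Δλ = 27.1331°
a = sin²(Δφ/2) + cos φ₁ cos φ₂ sin²(Δλ/2) = 0.011650
c = 2·arcsin(√a) = 0.216288 rad = 12.3924°
d = R·c = 6371.2 × 0.216288 = 1378.0 km

1378.0 km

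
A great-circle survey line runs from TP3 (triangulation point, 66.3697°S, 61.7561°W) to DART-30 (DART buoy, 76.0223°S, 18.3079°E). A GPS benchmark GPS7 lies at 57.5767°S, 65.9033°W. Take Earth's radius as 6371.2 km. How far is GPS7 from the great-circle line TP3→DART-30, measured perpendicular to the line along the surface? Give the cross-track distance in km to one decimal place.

337.8 km

δ₁₃ = central angle TP3→GPS7 = 0.157105 rad  (haversine)
θ₁₃ = bearing TP3→GPS7 = 345.651°,  θ₁₂ = bearing TP3→DART-30 = 145.852°
dₓₜ = R·arcsin(sin δ₁₃ · sin(θ₁₃ − θ₁₂)) = 6371.2·arcsin(0.15646·sin(199.798°)) = -337.799 km
|dₓₜ| = 337.799 km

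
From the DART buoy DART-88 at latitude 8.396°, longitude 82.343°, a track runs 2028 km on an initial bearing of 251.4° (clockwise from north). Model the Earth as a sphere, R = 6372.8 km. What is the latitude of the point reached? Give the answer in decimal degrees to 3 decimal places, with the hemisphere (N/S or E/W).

δ = d/R = 2028/6372.8 = 0.318227 rad
φ₂ = arcsin(sin φ₁ cos δ + cos φ₁ sin δ cos θ)
   = arcsin(0.14601·0.94979 + 0.98928·0.31288·-0.31896) = 2.28988°
λ₂ = λ₁ + atan2(sin θ sin δ cos φ₁, cos δ − sin φ₁ sin φ₂) = 65.07881°

2.290°N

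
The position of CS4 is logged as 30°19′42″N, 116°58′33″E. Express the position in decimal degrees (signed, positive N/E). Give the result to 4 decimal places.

+30.3283°, +116.9758°

lat: 30.3283° N → +30.3283°
lon: 116.9758° E → +116.9758°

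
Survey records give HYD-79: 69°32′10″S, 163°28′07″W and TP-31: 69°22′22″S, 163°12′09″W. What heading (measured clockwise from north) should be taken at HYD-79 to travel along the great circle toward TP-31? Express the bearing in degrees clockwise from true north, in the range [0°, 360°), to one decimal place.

29.9°

HYD-79: φ = -69.53611°, λ = -163.46861°
TP-31: φ = -69.37278°, λ = -163.20250°
Δλ = 0.2661°
y = sin Δλ · cos φ₂ = 0.001636
x = cos φ₁ sin φ₂ − sin φ₁ cos φ₂ cos Δλ = 0.002847
θ = atan2(y, x) = 29.8851° → 29.8851° (mod 360°)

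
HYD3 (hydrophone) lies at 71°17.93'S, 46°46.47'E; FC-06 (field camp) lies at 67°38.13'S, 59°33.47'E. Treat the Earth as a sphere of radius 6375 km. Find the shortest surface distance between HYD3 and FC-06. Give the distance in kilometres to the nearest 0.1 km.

HYD3: φ = -71.29883°, λ = +46.77450°
FC-06: φ = -67.63550°, λ = +59.55783°
Δφ = 3.6633°,  Δλ = 12.7833°
a = sin²(Δφ/2) + cos φ₁ cos φ₂ sin²(Δλ/2) = 0.002534
c = 2·arcsin(√a) = 0.100712 rad = 5.7704°
d = R·c = 6375 × 0.100712 = 642.0 km

642.0 km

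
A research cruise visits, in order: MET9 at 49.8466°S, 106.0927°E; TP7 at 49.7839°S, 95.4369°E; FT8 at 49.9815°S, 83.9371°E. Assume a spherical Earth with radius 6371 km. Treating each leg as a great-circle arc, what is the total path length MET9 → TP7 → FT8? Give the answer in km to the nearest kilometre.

1587 km

MET9→TP7: c = 0.119908 rad, d = 763.93 km
TP7→FT8: c = 0.129247 rad, d = 823.43 km
Total = 763.93 + 823.43 = 1587.36 km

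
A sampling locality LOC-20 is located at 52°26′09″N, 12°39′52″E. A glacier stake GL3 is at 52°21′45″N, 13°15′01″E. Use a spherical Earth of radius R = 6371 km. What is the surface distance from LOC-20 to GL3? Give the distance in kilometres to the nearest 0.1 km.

LOC-20: φ = +52.43583°, λ = +12.66444°
GL3: φ = +52.36250°, λ = +13.25028°
Δφ = -0.0733°,  Δλ = 0.5858°
a = sin²(Δφ/2) + cos φ₁ cos φ₂ sin²(Δλ/2) = 0.000010
c = 2·arcsin(√a) = 0.006369 rad = 0.3649°
d = R·c = 6371 × 0.006369 = 40.6 km

40.6 km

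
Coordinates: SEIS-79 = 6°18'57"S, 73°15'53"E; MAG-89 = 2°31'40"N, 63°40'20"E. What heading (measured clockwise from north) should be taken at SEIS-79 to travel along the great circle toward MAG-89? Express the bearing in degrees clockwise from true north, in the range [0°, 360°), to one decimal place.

312.4°

SEIS-79: φ = -6.31583°, λ = +73.26472°
MAG-89: φ = +2.52778°, λ = +63.67222°
Δλ = -9.5925°
y = sin Δλ · cos φ₂ = -0.166478
x = cos φ₁ sin φ₂ − sin φ₁ cos φ₂ cos Δλ = 0.152201
θ = atan2(y, x) = -47.5650° → 312.4350° (mod 360°)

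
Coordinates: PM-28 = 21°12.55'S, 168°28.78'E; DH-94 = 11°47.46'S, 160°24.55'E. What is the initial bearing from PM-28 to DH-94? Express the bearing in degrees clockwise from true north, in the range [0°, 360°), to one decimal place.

319.4°

PM-28: φ = -21.20917°, λ = +168.47967°
DH-94: φ = -11.79100°, λ = +160.40917°
Δλ = -8.0705°
y = sin Δλ · cos φ₂ = -0.137429
x = cos φ₁ sin φ₂ − sin φ₁ cos φ₂ cos Δλ = 0.160131
θ = atan2(y, x) = -40.6371° → 319.3629° (mod 360°)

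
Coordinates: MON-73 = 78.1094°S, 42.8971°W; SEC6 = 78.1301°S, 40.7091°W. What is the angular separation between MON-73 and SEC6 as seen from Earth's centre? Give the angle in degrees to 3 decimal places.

0.451°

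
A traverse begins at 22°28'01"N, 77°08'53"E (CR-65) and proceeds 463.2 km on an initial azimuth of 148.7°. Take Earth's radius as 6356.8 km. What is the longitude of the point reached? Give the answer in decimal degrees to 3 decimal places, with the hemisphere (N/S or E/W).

79.439°E

CR-65: φ = +22.46694°, λ = +77.14806°
δ = d/R = 463.2/6356.8 = 0.072867 rad
φ₂ = arcsin(sin φ₁ cos δ + cos φ₁ sin δ cos θ)
   = arcsin(0.38215·0.99735 + 0.92410·0.07280·-0.85446) = 18.88387°
λ₂ = λ₁ + atan2(sin θ sin δ cos φ₁, cos δ − sin φ₁ sin φ₂) = 79.43899°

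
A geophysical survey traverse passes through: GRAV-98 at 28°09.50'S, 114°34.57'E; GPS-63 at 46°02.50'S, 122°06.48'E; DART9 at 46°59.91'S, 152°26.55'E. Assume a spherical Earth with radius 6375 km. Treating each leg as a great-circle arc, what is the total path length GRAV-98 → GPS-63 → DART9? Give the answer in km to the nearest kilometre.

GRAV-98: φ = -28.15833°, λ = +114.57617°
GPS-63: φ = -46.04167°, λ = +122.10800°
DART9: φ = -46.99850°, λ = +152.44250°
GRAV-98→GPS-63: c = 0.328883 rad, d = 2096.63 km
GPS-63→DART9: c = 0.362406 rad, d = 2310.34 km
Total = 2096.63 + 2310.34 = 4406.97 km

4407 km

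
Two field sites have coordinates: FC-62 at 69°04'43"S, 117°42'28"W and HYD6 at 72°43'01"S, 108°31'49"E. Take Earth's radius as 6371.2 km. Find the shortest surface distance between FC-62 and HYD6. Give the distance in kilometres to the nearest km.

3899 km

FC-62: φ = -69.07861°, λ = -117.70778°
HYD6: φ = -72.71694°, λ = +108.53028°
Δφ = -3.6383°,  Δλ = -133.7619°
a = sin²(Δφ/2) + cos φ₁ cos φ₂ sin²(Δλ/2) = 0.090740
c = 2·arcsin(√a) = 0.611967 rad = 35.0631°
d = R·c = 6371.2 × 0.611967 = 3899.0 km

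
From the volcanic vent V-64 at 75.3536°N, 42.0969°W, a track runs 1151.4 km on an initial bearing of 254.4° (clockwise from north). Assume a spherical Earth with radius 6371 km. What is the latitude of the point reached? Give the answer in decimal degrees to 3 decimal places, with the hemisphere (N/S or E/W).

69.972°N

δ = d/R = 1151.4/6371 = 0.180725 rad
φ₂ = arcsin(sin φ₁ cos δ + cos φ₁ sin δ cos θ)
   = arcsin(0.96750·0.98371 + 0.25285·0.17974·-0.26892) = 69.97203°
λ₂ = λ₁ + atan2(sin θ sin δ cos φ₁, cos δ − sin φ₁ sin φ₂) = -72.46119°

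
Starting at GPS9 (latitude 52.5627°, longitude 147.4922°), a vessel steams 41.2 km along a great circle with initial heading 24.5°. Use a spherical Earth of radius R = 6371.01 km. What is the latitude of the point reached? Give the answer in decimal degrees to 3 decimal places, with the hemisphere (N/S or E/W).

52.900°N

δ = d/R = 41.2/6371.01 = 0.006467 rad
φ₂ = arcsin(sin φ₁ cos δ + cos φ₁ sin δ cos θ)
   = arcsin(0.79402·0.99998 + 0.60789·0.00647·0.90996) = 52.89959°
λ₂ = λ₁ + atan2(sin θ sin δ cos φ₁, cos δ − sin φ₁ sin φ₂) = 147.74692°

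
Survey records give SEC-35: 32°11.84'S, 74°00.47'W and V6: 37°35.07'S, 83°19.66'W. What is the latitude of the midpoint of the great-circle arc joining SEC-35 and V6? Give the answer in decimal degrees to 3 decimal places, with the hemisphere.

34.980°S

SEC-35: φ = -32.19733°, λ = -74.00783°
V6: φ = -37.58450°, λ = -83.32767°
Bx = cos φ₂ cos Δλ = 0.781994,  By = cos φ₂ sin Δλ = -0.128334
φₘ = atan2(sin φ₁ + sin φ₂, √((cos φ₁ + Bx)² + By²)) = -34.97988°
λₘ = λ₁ + atan2(By, cos φ₁ + Bx) = -78.51452°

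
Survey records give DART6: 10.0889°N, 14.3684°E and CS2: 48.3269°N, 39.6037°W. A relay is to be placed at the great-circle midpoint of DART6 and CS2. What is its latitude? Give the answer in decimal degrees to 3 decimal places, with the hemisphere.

31.978°N

Bx = cos φ₂ cos Δλ = 0.391068,  By = cos φ₂ sin Δλ = -0.537709
φₘ = atan2(sin φ₁ + sin φ₂, √((cos φ₁ + Bx)² + By²)) = 31.97816°
λₘ = λ₁ + atan2(By, cos φ₁ + Bx) = -6.98157°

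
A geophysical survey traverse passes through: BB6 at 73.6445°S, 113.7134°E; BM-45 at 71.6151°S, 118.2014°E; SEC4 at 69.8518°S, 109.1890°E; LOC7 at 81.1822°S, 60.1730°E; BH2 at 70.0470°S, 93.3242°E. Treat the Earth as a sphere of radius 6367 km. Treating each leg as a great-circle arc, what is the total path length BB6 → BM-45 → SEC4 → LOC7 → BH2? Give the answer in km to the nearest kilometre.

BB6→BM-45: c = 0.042419 rad, d = 270.08 km
BM-45→SEC4: c = 0.060254 rad, d = 383.64 km
SEC4→LOC7: c = 0.275318 rad, d = 1752.95 km
LOC7→BH2: c = 0.234376 rad, d = 1492.27 km
Total = 270.08 + 383.64 + 1752.95 + 1492.27 = 3898.94 km

3899 km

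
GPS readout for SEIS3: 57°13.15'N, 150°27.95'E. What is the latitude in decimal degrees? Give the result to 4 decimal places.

57° + 13.15′/60 = 57 + 0.21917 = 57.2192°

57.2192°N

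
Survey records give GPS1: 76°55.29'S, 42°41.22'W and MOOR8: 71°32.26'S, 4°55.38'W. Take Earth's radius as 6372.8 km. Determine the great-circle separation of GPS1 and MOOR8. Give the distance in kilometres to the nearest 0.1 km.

GPS1: φ = -76.92150°, λ = -42.68700°
MOOR8: φ = -71.53767°, λ = -4.92300°
Δφ = 5.3838°,  Δλ = 37.7640°
a = sin²(Δφ/2) + cos φ₁ cos φ₂ sin²(Δλ/2) = 0.009711
c = 2·arcsin(√a) = 0.197407 rad = 11.3106°
d = R·c = 6372.8 × 0.197407 = 1258.0 km

1258.0 km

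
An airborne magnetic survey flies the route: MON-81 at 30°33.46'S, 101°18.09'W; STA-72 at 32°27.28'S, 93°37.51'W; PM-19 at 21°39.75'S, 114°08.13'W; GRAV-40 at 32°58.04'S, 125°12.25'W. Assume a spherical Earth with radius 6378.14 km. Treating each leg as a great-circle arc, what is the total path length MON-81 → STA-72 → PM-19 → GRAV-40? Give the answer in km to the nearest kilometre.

4779 km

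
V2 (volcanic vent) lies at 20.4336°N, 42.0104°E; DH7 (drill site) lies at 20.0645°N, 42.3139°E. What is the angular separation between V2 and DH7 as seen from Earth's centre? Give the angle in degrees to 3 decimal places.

0.466°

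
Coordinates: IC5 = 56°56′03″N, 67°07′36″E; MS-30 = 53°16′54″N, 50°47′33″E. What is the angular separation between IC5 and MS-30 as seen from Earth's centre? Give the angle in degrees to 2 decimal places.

10.00°

IC5: φ = +56.93417°, λ = +67.12667°
MS-30: φ = +53.28167°, λ = +50.79250°
Δφ = -3.6525°,  Δλ = -16.3342°
a = sin²(Δφ/2) + cos φ₁ cos φ₂ sin²(Δλ/2) = 0.007599
c = 2·arcsin(√a) = 0.174564 rad = 10.0018°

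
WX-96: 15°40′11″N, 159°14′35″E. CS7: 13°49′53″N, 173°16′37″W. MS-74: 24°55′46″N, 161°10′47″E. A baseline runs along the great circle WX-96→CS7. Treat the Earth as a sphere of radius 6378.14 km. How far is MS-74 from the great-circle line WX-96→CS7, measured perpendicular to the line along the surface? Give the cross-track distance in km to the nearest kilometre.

WX-96: φ = +15.66972°, λ = +159.24306°
CS7: φ = +13.83139°, λ = -173.27694°
MS-74: φ = +24.92944°, λ = +161.17972°
δ₁₃ = central angle WX-96→MS-74 = 0.164683 rad  (haversine)
θ₁₃ = bearing WX-96→MS-74 = 10.774°,  θ₁₂ = bearing WX-96→CS7 = 90.318°
dₓₜ = R·arcsin(sin δ₁₃ · sin(θ₁₃ − θ₁₂)) = 6378.14·arcsin(0.16394·sin(-79.544°)) = -1032.776 km
|dₓₜ| = 1032.776 km

1033 km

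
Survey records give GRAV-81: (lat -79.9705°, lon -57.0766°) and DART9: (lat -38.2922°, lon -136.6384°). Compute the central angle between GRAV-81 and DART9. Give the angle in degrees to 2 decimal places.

Δφ = 41.6783°,  Δλ = -79.5618°
a = sin²(Δφ/2) + cos φ₁ cos φ₂ sin²(Δλ/2) = 0.182517
c = 2·arcsin(√a) = 0.882831 rad = 50.5825°

50.58°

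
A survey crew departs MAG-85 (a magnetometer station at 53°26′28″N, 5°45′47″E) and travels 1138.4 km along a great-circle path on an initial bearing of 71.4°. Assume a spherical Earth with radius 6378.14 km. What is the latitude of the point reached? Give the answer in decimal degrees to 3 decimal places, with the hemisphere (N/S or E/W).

MAG-85: φ = +53.44111°, λ = +5.76306°
δ = d/R = 1138.4/6378.14 = 0.178485 rad
φ₂ = arcsin(sin φ₁ cos δ + cos φ₁ sin δ cos θ)
   = arcsin(0.80325·0.98411 + 0.59565·0.17754·0.31896) = 55.50896°
λ₂ = λ₁ + atan2(sin θ sin δ cos φ₁, cos δ − sin φ₁ sin φ₂) = 23.04914°

55.509°N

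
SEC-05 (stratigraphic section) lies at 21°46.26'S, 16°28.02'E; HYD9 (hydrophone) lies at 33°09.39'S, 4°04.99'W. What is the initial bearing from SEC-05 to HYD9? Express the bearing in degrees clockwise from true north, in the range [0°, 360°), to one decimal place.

233.5°

SEC-05: φ = -21.77100°, λ = +16.46700°
HYD9: φ = -33.15650°, λ = -4.08317°
Δλ = -20.5502°
y = sin Δλ · cos φ₂ = -0.293873
x = cos φ₁ sin φ₂ − sin φ₁ cos φ₂ cos Δλ = -0.217168
θ = atan2(y, x) = -126.4639° → 233.5361° (mod 360°)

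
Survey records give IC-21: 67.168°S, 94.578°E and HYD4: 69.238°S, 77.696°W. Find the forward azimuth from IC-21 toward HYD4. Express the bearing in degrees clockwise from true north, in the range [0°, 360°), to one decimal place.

184.0°

Δλ = -172.2740°
y = sin Δλ · cos φ₂ = -0.047656
x = cos φ₁ sin φ₂ − sin φ₁ cos φ₂ cos Δλ = -0.686578
θ = atan2(y, x) = -176.0294° → 183.9706° (mod 360°)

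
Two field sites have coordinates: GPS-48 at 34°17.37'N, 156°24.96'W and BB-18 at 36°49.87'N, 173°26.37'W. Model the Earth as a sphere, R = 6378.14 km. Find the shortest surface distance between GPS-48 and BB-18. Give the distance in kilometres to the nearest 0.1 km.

1565.2 km

GPS-48: φ = +34.28950°, λ = -156.41600°
BB-18: φ = +36.83117°, λ = -173.43950°
Δφ = 2.5417°,  Δλ = -17.0235°
a = sin²(Δφ/2) + cos φ₁ cos φ₂ sin²(Δλ/2) = 0.014979
c = 2·arcsin(√a) = 0.245395 rad = 14.0601°
d = R·c = 6378.14 × 0.245395 = 1565.2 km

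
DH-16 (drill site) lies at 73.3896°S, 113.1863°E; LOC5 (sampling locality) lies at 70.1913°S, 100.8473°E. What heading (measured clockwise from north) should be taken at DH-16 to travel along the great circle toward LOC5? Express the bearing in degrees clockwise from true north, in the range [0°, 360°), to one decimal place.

303.7°

Δλ = -12.3390°
y = sin Δλ · cos φ₂ = -0.072417
x = cos φ₁ sin φ₂ − sin φ₁ cos φ₂ cos Δλ = 0.048291
θ = atan2(y, x) = -56.3032° → 303.6968° (mod 360°)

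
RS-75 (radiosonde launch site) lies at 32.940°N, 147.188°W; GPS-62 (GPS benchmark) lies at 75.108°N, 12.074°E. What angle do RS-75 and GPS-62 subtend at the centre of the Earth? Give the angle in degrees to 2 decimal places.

Δφ = 42.1680°,  Δλ = 159.2620°
a = sin²(Δφ/2) + cos φ₁ cos φ₂ sin²(Δλ/2) = 0.338106
c = 2·arcsin(√a) = 1.241066 rad = 71.1078°

71.11°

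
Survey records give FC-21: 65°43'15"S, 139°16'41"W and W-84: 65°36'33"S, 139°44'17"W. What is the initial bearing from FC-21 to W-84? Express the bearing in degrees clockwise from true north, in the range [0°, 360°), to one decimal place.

300.3°

FC-21: φ = -65.72083°, λ = -139.27806°
W-84: φ = -65.60917°, λ = -139.73806°
Δλ = -0.4600°
y = sin Δλ · cos φ₂ = -0.003315
x = cos φ₁ sin φ₂ − sin φ₁ cos φ₂ cos Δλ = 0.001937
θ = atan2(y, x) = -59.7071° → 300.2929° (mod 360°)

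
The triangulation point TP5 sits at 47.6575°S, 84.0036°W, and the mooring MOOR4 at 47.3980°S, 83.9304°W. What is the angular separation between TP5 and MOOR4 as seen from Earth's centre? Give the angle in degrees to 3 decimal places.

0.264°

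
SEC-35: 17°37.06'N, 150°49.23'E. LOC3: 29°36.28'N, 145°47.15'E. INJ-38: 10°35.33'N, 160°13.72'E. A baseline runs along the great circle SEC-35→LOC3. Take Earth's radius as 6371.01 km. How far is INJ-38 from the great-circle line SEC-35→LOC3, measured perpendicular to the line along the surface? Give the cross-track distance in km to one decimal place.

704.0 km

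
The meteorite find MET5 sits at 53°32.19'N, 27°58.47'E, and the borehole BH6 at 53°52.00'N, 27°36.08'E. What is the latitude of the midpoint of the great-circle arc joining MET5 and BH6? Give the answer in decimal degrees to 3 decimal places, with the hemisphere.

53.702°N

MET5: φ = +53.53650°, λ = +27.97450°
BH6: φ = +53.86667°, λ = +27.60133°
Bx = cos φ₂ cos Δλ = 0.589654,  By = cos φ₂ sin Δλ = -0.003840
φₘ = atan2(sin φ₁ + sin φ₂, √((cos φ₁ + Bx)² + By²)) = 53.70173°
λₘ = λ₁ + atan2(By, cos φ₁ + Bx) = 27.78865°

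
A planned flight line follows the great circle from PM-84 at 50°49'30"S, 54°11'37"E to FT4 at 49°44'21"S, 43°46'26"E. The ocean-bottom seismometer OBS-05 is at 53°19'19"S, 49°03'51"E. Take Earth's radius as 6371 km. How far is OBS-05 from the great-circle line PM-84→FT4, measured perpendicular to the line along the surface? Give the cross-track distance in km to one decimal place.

PM-84: φ = -50.82500°, λ = +54.19361°
FT4: φ = -49.73917°, λ = +43.77389°
OBS-05: φ = -53.32194°, λ = +49.06417°
δ₁₃ = central angle PM-84→OBS-05 = 0.070165 rad  (haversine)
θ₁₃ = bearing PM-84→OBS-05 = 229.619°,  θ₁₂ = bearing PM-84→FT4 = 275.225°
dₓₜ = R·arcsin(sin δ₁₃ · sin(θ₁₃ − θ₁₂)) = 6371·arcsin(0.07011·sin(-45.606°)) = -319.289 km
|dₓₜ| = 319.289 km

319.3 km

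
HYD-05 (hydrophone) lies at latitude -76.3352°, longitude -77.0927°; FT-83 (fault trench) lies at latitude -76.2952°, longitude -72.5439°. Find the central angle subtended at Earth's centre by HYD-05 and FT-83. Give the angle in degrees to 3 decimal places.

1.077°

Δφ = 0.0400°,  Δλ = 4.5488°
a = sin²(Δφ/2) + cos φ₁ cos φ₂ sin²(Δλ/2) = 0.000088
c = 2·arcsin(√a) = 0.018791 rad = 1.0766°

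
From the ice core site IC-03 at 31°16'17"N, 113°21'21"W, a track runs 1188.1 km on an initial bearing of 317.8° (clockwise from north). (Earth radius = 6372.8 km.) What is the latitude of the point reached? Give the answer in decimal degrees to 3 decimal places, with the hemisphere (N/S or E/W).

IC-03: φ = +31.27139°, λ = -113.35583°
δ = d/R = 1188.1/6372.8 = 0.186433 rad
φ₂ = arcsin(sin φ₁ cos δ + cos φ₁ sin δ cos θ)
   = arcsin(0.51909·0.98267 + 0.85472·0.18535·0.74080) = 38.86299°
λ₂ = λ₁ + atan2(sin θ sin δ cos φ₁, cos δ − sin φ₁ sin φ₂) = -122.55698°

38.863°N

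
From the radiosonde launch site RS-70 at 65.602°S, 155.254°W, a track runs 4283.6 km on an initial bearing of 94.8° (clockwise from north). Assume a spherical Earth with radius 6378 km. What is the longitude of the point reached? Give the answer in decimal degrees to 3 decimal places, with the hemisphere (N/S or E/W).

δ = d/R = 4283.6/6378 = 0.671621 rad
φ₂ = arcsin(sin φ₁ cos δ + cos φ₁ sin δ cos θ)
   = arcsin(-0.91070·0.78281 + 0.41307·0.62226·-0.08368) = -47.25784°
λ₂ = λ₁ + atan2(sin θ sin δ cos φ₁, cos δ − sin φ₁ sin φ₂) = -89.24361°

89.244°W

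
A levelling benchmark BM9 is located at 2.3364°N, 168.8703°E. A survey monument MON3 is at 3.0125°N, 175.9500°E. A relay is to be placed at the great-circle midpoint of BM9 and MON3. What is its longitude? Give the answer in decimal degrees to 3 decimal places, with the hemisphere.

172.409°E

Bx = cos φ₂ cos Δλ = 0.991004,  By = cos φ₂ sin Δλ = 0.123080
φₘ = atan2(sin φ₁ + sin φ₂, √((cos φ₁ + Bx)² + By²)) = 2.67955°
λₘ = λ₁ + atan2(By, cos φ₁ + Bx) = 172.40917°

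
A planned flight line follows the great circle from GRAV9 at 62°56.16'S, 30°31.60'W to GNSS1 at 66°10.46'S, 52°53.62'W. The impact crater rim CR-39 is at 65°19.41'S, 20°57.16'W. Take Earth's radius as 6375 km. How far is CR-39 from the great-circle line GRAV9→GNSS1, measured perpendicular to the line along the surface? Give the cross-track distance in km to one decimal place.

474.2 km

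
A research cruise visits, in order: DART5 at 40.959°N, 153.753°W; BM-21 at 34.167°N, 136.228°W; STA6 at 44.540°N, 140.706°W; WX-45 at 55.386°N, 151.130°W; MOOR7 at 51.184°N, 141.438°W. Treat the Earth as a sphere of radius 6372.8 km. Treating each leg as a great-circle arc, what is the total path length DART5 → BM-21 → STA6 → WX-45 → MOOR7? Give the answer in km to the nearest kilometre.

DART5→BM-21: c = 0.269213 rad, d = 1715.64 km
BM-21→STA6: c = 0.190782 rad, d = 1215.82 km
STA6→WX-45: c = 0.222022 rad, d = 1414.90 km
WX-45→MOOR7: c = 0.124742 rad, d = 794.95 km
Total = 1715.64 + 1215.82 + 1414.90 + 794.95 = 5141.31 km

5141 km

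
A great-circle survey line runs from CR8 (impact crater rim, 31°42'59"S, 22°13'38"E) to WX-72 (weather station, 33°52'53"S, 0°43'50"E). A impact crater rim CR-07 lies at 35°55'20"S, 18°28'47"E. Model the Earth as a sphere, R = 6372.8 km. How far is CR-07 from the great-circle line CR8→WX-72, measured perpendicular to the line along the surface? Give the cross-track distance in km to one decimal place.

388.3 km

CR8: φ = -31.71639°, λ = +22.22722°
WX-72: φ = -33.88139°, λ = +0.73056°
CR-07: φ = -35.92222°, λ = +18.47972°
δ₁₃ = central angle CR8→CR-07 = 0.091311 rad  (haversine)
θ₁₃ = bearing CR8→CR-07 = 215.483°,  θ₁₂ = bearing CR8→WX-72 = 257.376°
dₓₜ = R·arcsin(sin δ₁₃ · sin(θ₁₃ − θ₁₂)) = 6372.8·arcsin(0.09118·sin(-41.893°)) = -388.261 km
|dₓₜ| = 388.261 km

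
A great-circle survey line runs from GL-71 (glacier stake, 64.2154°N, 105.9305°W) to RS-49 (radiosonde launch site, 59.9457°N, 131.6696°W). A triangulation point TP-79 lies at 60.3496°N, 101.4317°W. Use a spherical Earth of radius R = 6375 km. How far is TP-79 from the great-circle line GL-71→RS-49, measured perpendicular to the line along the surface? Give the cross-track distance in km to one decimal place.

451.0 km

δ₁₃ = central angle GL-71→TP-79 = 0.076678 rad  (haversine)
θ₁₃ = bearing GL-71→TP-79 = 149.565°,  θ₁₂ = bearing GL-71→RS-49 = 262.222°
dₓₜ = R·arcsin(sin δ₁₃ · sin(θ₁₃ − θ₁₂)) = 6375·arcsin(0.07660·sin(-112.657°)) = -451.033 km
|dₓₜ| = 451.033 km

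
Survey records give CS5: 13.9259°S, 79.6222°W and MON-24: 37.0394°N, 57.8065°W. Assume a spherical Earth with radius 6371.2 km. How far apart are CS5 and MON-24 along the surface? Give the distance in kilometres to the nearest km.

6110 km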